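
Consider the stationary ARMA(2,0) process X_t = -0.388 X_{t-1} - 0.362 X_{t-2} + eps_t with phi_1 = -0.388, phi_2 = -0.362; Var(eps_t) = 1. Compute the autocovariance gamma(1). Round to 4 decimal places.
\gamma(1) = -0.3568

Multiply the model equation by X_{t-k} and take expectations. With theta_0 = psi_0 = 1 and psi_j the MA(infinity) weights, this gives
  gamma(k) - sum_i phi_i gamma(k-i) = c_k,
  c_k = sigma^2 * sum_{j=k..q} theta_j psi_{j-k}   (c_k = 0 for k > q),
using gamma(-m) = gamma(m).
Pure AR (q = 0): c_0 = sigma^2 = 1, c_k = 0 for k >= 1.
Equations for k = 0, 1, 2 (AR order 2, c_2 = 0):
  (E0) gamma(0) = phi_1 gamma(1) + phi_2 gamma(2) + c_0
  (E1) gamma(1) = phi_1 gamma(0) + phi_2 gamma(1) + c_1
  (E2) gamma(2) = phi_1 gamma(1) + phi_2 gamma(0)
From (E1): gamma(1) = A gamma(0) + B with
  A = phi_1 / (1 - phi_2) = -0.388 / 1.362 = -0.284875,   B = c_1 / (1 - phi_2) = 0 / 1.362 = 0.
Insert (E2) into (E0): gamma(0) (1 - phi_2^2) = phi_1 (1 + phi_2) gamma(1) + c_0.
  phi_1 (1 + phi_2) = (-0.388)(0.638) = -0.247544,   1 - phi_2^2 = 0.868956.
Replace gamma(1) by A gamma(0) + B and collect gamma(0):
  gamma(0) [0.868956 - (-0.247544)(-0.284875)] = c_0 = 1
  gamma(0) * 0.798437 = 1
  gamma(0) = 1 / 0.798437 = 1.252447.
  gamma(1) = A gamma(0) = (-0.284875)(1.252447) = -0.356791.
Therefore gamma(1) = -0.3568 (to 4 decimal places).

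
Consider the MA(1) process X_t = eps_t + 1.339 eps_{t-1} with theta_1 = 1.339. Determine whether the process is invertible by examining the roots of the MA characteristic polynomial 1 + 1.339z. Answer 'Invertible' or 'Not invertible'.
\text{Not invertible}

The MA(q) characteristic polynomial is P(z) = 1 + 1.339z.
Invertibility requires all roots to lie outside the unit circle, i.e. |z| > 1 for every root.
This is linear in z: 1 + (1.339) z = 0  =>  z = -1/(1.339) = -0.746826,  |z| = 0.746826.
Moduli of all roots: 0.7468.
All moduli strictly greater than 1? No.
Verdict: Not invertible.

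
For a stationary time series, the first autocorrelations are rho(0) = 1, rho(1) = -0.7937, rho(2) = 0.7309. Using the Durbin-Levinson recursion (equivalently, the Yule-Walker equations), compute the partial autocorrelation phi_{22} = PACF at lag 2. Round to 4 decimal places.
\phi_{22} = 0.2728

The PACF at lag k is phi_{kk}, the last component of the solution
to the Yule-Walker system G_k phi = r_k where
  (G_k)_{ij} = rho(|i - j|), (r_k)_i = rho(i), i,j = 1..k.
Equivalently, Durbin-Levinson gives phi_{kk} iteratively:
  phi_{11} = rho(1)
  phi_{kk} = [rho(k) - sum_{j=1..k-1} phi_{k-1,j} rho(k-j)]
            / [1 - sum_{j=1..k-1} phi_{k-1,j} rho(j)],
  phi_{k,j} = phi_{k-1,j} - phi_{kk} phi_{k-1,k-j},  j = 1..k-1.
Step k = 1:
  phi_11 = rho(1) = -0.7937.
Step k = 2:
  phi_22 = [rho(2) - phi_11 rho(1)] / [1 - phi_11 rho(1)] = [0.7309 - (-0.7937)(-0.7937)] / [1 - (-0.7937)(-0.7937)]
         = 0.10094031 / 0.37004031 = 0.2728.
Therefore phi_{22} = 0.2728.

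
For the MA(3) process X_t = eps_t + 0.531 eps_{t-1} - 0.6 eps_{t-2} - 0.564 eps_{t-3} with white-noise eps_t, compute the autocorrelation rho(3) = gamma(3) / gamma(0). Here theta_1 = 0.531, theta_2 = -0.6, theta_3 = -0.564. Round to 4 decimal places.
\rho(3) = -0.2877

For an MA(q) process with theta_0 = 1, the autocovariance is
  gamma(k) = sigma^2 * sum_{i=0..q-k} theta_i * theta_{i+k},
and rho(k) = gamma(k) / gamma(0). Sigma^2 cancels.
  numerator   = (1)*(-0.564) = -0.564.
  denominator = (1)^2 + (0.531)^2 + (-0.6)^2 + (-0.564)^2 = 1.960057.
  rho(3) = -0.564 / 1.960057 = -0.2877.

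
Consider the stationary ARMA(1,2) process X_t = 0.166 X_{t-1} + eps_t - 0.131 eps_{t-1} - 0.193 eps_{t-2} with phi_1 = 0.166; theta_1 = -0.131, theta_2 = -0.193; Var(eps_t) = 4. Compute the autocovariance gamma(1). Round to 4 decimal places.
\gamma(1) = 0.1377

Multiply the model equation by X_{t-k} and take expectations. With theta_0 = psi_0 = 1 and psi_j the MA(infinity) weights, this gives
  gamma(k) - sum_i phi_i gamma(k-i) = c_k,
  c_k = sigma^2 * sum_{j=k..q} theta_j psi_{j-k}   (c_k = 0 for k > q),
using gamma(-m) = gamma(m).
psi-weights needed (psi_j = theta_j + sum_i phi_i psi_{j-i}):
  psi_1 = theta_1 + phi_1 = -0.131 + (0.166) = 0.035
  psi_2 = theta_2 + phi_1 psi_1 = -0.193 + (0.166)(0.035) = -0.18719
Right-hand sides:
  c_0 = sigma^2 (1 + theta_1 psi_1 + theta_2 psi_2) = 4 * (1 + (-0.131)(0.035) + (-0.193)(-0.18719)) = 4 * 1.031543 = 4.126171
  c_1 = sigma^2 (theta_1 + theta_2 psi_1) = 4 * (-0.131 + (-0.193)(0.035)) = -0.55102
  c_2 = sigma^2 theta_2 = 4 * (-0.193) = -0.772
Equations for k = 0 and k = 1 (AR order 1):
  gamma(0) = phi_1 gamma(1) + c_0
  gamma(1) = phi_1 gamma(0) + c_1
Substituting the second into the first: gamma(0) (1 - phi_1^2) = c_0 + phi_1 c_1, so
  gamma(0) = (c_0 + phi_1 c_1) / (1 - phi_1^2) = (4.126171 + (0.166)(-0.55102)) / (1 - (0.166)^2) = 4.034701 / 0.972444 = 4.149032.
  gamma(1) = phi_1 gamma(0) + c_1 = (0.166)(4.149032) + (-0.55102) = 0.137719.
Therefore gamma(1) = 0.1377 (to 4 decimal places).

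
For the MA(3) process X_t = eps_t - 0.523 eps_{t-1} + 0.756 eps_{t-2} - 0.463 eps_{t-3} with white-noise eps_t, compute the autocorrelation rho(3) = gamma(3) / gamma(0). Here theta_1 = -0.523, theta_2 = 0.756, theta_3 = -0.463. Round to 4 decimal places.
\rho(3) = -0.2248

For an MA(q) process with theta_0 = 1, the autocovariance is
  gamma(k) = sigma^2 * sum_{i=0..q-k} theta_i * theta_{i+k},
and rho(k) = gamma(k) / gamma(0). Sigma^2 cancels.
  numerator   = (1)*(-0.463) = -0.463.
  denominator = (1)^2 + (-0.523)^2 + (0.756)^2 + (-0.463)^2 = 2.059434.
  rho(3) = -0.463 / 2.059434 = -0.2248.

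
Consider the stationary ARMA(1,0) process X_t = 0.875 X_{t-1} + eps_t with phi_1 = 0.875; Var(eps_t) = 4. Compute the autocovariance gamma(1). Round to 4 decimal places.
\gamma(1) = 14.9333

Multiply the model equation by X_{t-k} and take expectations. With theta_0 = psi_0 = 1 and psi_j the MA(infinity) weights, this gives
  gamma(k) - sum_i phi_i gamma(k-i) = c_k,
  c_k = sigma^2 * sum_{j=k..q} theta_j psi_{j-k}   (c_k = 0 for k > q),
using gamma(-m) = gamma(m).
Pure AR (q = 0): c_0 = sigma^2 = 4, c_k = 0 for k >= 1.
Equations for k = 0 and k = 1 (AR order 1):
  gamma(0) = phi_1 gamma(1) + c_0
  gamma(1) = phi_1 gamma(0) + c_1
Substituting the second into the first: gamma(0) (1 - phi_1^2) = c_0 + phi_1 c_1, so
  gamma(0) = c_0 / (1 - phi_1^2) = 4 / (1 - (0.875)^2) = 4 / 0.234375 = 17.066667.
  gamma(1) = phi_1 gamma(0) = (0.875)(17.066667) = 14.933333.
Therefore gamma(1) = 14.9333 (to 4 decimal places).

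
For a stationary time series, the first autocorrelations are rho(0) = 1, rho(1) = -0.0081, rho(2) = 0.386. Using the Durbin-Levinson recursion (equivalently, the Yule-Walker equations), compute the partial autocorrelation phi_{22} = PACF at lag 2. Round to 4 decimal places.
\phi_{22} = 0.3860

The PACF at lag k is phi_{kk}, the last component of the solution
to the Yule-Walker system G_k phi = r_k where
  (G_k)_{ij} = rho(|i - j|), (r_k)_i = rho(i), i,j = 1..k.
Equivalently, Durbin-Levinson gives phi_{kk} iteratively:
  phi_{11} = rho(1)
  phi_{kk} = [rho(k) - sum_{j=1..k-1} phi_{k-1,j} rho(k-j)]
            / [1 - sum_{j=1..k-1} phi_{k-1,j} rho(j)],
  phi_{k,j} = phi_{k-1,j} - phi_{kk} phi_{k-1,k-j},  j = 1..k-1.
Step k = 1:
  phi_11 = rho(1) = -0.0081.
Step k = 2:
  phi_22 = [rho(2) - phi_11 rho(1)] / [1 - phi_11 rho(1)] = [0.386 - (-0.0081)(-0.0081)] / [1 - (-0.0081)(-0.0081)]
         = 0.38593439 / 0.99993439 = 0.386.
Therefore phi_{22} = 0.3860.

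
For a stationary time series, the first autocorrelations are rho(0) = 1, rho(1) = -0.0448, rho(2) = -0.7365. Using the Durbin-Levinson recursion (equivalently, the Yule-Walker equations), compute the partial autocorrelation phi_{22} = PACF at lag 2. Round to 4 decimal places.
\phi_{22} = -0.7400

The PACF at lag k is phi_{kk}, the last component of the solution
to the Yule-Walker system G_k phi = r_k where
  (G_k)_{ij} = rho(|i - j|), (r_k)_i = rho(i), i,j = 1..k.
Equivalently, Durbin-Levinson gives phi_{kk} iteratively:
  phi_{11} = rho(1)
  phi_{kk} = [rho(k) - sum_{j=1..k-1} phi_{k-1,j} rho(k-j)]
            / [1 - sum_{j=1..k-1} phi_{k-1,j} rho(j)],
  phi_{k,j} = phi_{k-1,j} - phi_{kk} phi_{k-1,k-j},  j = 1..k-1.
Step k = 1:
  phi_11 = rho(1) = -0.0448.
Step k = 2:
  phi_22 = [rho(2) - phi_11 rho(1)] / [1 - phi_11 rho(1)] = [-0.7365 - (-0.0448)(-0.0448)] / [1 - (-0.0448)(-0.0448)]
         = -0.73850704 / 0.99799296 = -0.74.
Therefore phi_{22} = -0.7400.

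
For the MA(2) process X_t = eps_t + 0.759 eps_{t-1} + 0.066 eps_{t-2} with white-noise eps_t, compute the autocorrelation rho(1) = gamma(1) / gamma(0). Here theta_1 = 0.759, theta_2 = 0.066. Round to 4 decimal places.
\rho(1) = 0.5119

For an MA(q) process with theta_0 = 1, the autocovariance is
  gamma(k) = sigma^2 * sum_{i=0..q-k} theta_i * theta_{i+k},
and rho(k) = gamma(k) / gamma(0). Sigma^2 cancels.
  numerator   = (1)*(0.759) + (0.759)*(0.066) = 0.809094.
  denominator = (1)^2 + (0.759)^2 + (0.066)^2 = 1.580437.
  rho(1) = 0.809094 / 1.580437 = 0.5119.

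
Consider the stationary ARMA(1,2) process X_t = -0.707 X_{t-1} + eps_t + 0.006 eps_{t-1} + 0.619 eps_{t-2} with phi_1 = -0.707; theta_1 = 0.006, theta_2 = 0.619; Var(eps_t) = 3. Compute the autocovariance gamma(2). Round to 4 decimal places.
\gamma(2) = 8.7258

Multiply the model equation by X_{t-k} and take expectations. With theta_0 = psi_0 = 1 and psi_j the MA(infinity) weights, this gives
  gamma(k) - sum_i phi_i gamma(k-i) = c_k,
  c_k = sigma^2 * sum_{j=k..q} theta_j psi_{j-k}   (c_k = 0 for k > q),
using gamma(-m) = gamma(m).
psi-weights needed (psi_j = theta_j + sum_i phi_i psi_{j-i}):
  psi_1 = theta_1 + phi_1 = 0.006 + (-0.707) = -0.701
  psi_2 = theta_2 + phi_1 psi_1 = 0.619 + (-0.707)(-0.701) = 1.114607
Right-hand sides:
  c_0 = sigma^2 (1 + theta_1 psi_1 + theta_2 psi_2) = 3 * (1 + (0.006)(-0.701) + (0.619)(1.114607)) = 3 * 1.685736 = 5.057207
  c_1 = sigma^2 (theta_1 + theta_2 psi_1) = 3 * (0.006 + (0.619)(-0.701)) = -1.283757
  c_2 = sigma^2 theta_2 = 3 * (0.619) = 1.857
Equations for k = 0 and k = 1 (AR order 1):
  gamma(0) = phi_1 gamma(1) + c_0
  gamma(1) = phi_1 gamma(0) + c_1
Substituting the second into the first: gamma(0) (1 - phi_1^2) = c_0 + phi_1 c_1, so
  gamma(0) = (c_0 + phi_1 c_1) / (1 - phi_1^2) = (5.057207 + (-0.707)(-1.283757)) / (1 - (-0.707)^2) = 5.964823 / 0.500151 = 11.926045.
  gamma(1) = phi_1 gamma(0) + c_1 = (-0.707)(11.926045) + (-1.283757) = -9.715471.
For k = 2: gamma(2) = phi_1 gamma(1) + c_2
  = (-0.707)(-9.715471) + (1.857) = 8.725838.
Therefore gamma(2) = 8.7258 (to 4 decimal places).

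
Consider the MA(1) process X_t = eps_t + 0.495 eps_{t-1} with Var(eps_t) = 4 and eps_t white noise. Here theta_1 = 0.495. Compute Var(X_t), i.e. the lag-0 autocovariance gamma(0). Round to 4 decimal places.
\gamma(0) = 4.9801

For an MA(q) process X_t = eps_t + sum_i theta_i eps_{t-i} with
Var(eps_t) = sigma^2, the variance is
  gamma(0) = sigma^2 * (1 + sum_i theta_i^2).
  sum_i theta_i^2 = (0.495)^2 = 0.245025.
  gamma(0) = 4 * (1 + 0.245025) = 4 * 1.245025 = 4.9801.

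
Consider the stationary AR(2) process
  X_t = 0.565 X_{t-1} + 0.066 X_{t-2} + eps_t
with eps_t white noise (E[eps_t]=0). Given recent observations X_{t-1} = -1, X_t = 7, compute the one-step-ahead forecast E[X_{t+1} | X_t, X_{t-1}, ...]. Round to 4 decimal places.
E[X_{t+1} \mid \mathcal F_t] = 3.8890

For an AR(p) model X_t = c + sum_i phi_i X_{t-i} + eps_t, the
one-step-ahead conditional mean is
  E[X_{t+1} | X_t, ...] = c + sum_i phi_i X_{t+1-i}.
Substitute known values:
  E[X_{t+1} | ...] = (0.565) * (7) + (0.066) * (-1)
                   = 3.8890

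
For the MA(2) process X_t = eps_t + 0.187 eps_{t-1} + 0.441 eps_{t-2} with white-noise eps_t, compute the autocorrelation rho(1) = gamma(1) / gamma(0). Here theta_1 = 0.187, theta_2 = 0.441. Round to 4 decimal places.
\rho(1) = 0.2192

For an MA(q) process with theta_0 = 1, the autocovariance is
  gamma(k) = sigma^2 * sum_{i=0..q-k} theta_i * theta_{i+k},
and rho(k) = gamma(k) / gamma(0). Sigma^2 cancels.
  numerator   = (1)*(0.187) + (0.187)*(0.441) = 0.269467.
  denominator = (1)^2 + (0.187)^2 + (0.441)^2 = 1.22945.
  rho(1) = 0.269467 / 1.22945 = 0.2192.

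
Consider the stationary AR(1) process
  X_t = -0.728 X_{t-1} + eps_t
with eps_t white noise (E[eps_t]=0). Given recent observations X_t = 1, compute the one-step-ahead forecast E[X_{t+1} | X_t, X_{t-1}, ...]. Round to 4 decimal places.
E[X_{t+1} \mid \mathcal F_t] = -0.7280

For an AR(p) model X_t = c + sum_i phi_i X_{t-i} + eps_t, the
one-step-ahead conditional mean is
  E[X_{t+1} | X_t, ...] = c + sum_i phi_i X_{t+1-i}.
Substitute known values:
  E[X_{t+1} | ...] = (-0.728) * (1)
                   = -0.7280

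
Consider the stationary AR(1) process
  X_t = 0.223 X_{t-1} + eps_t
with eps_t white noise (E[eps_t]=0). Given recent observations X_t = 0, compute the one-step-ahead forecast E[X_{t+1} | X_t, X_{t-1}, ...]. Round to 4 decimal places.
E[X_{t+1} \mid \mathcal F_t] = 0.0000

For an AR(p) model X_t = c + sum_i phi_i X_{t-i} + eps_t, the
one-step-ahead conditional mean is
  E[X_{t+1} | X_t, ...] = c + sum_i phi_i X_{t+1-i}.
Substitute known values:
  E[X_{t+1} | ...] = (0.223) * (0)
                   = 0.0000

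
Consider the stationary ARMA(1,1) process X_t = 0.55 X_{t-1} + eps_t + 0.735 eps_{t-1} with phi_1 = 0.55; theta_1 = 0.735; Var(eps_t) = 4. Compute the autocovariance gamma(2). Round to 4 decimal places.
\gamma(2) = 5.6915

Multiply the model equation by X_{t-k} and take expectations. With theta_0 = psi_0 = 1 and psi_j the MA(infinity) weights, this gives
  gamma(k) - sum_i phi_i gamma(k-i) = c_k,
  c_k = sigma^2 * sum_{j=k..q} theta_j psi_{j-k}   (c_k = 0 for k > q),
using gamma(-m) = gamma(m).
psi-weights needed (psi_j = theta_j + sum_i phi_i psi_{j-i}):
  psi_1 = theta_1 + phi_1 = 0.735 + (0.55) = 1.285
Right-hand sides:
  c_0 = sigma^2 (1 + theta_1 psi_1) = 4 * (1 + (0.735)(1.285)) = 4 * 1.944475 = 7.7779
  c_1 = sigma^2 theta_1 = 4 * (0.735) = 2.94
  c_2 = 0
Equations for k = 0 and k = 1 (AR order 1):
  gamma(0) = phi_1 gamma(1) + c_0
  gamma(1) = phi_1 gamma(0) + c_1
Substituting the second into the first: gamma(0) (1 - phi_1^2) = c_0 + phi_1 c_1, so
  gamma(0) = (c_0 + phi_1 c_1) / (1 - phi_1^2) = (7.7779 + (0.55)(2.94)) / (1 - (0.55)^2) = 9.3949 / 0.6975 = 13.469391.
  gamma(1) = phi_1 gamma(0) + c_1 = (0.55)(13.469391) + (2.94) = 10.348165.
For k = 2 (> q): gamma(2) = phi_1 gamma(1) = (0.55)(10.348165) = 5.691491.
Therefore gamma(2) = 5.6915 (to 4 decimal places).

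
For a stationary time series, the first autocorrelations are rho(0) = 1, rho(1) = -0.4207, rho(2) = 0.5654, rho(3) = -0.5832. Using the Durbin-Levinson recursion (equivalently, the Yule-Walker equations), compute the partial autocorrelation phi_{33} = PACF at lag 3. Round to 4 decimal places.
\phi_{33} = -0.4050

The PACF at lag k is phi_{kk}, the last component of the solution
to the Yule-Walker system G_k phi = r_k where
  (G_k)_{ij} = rho(|i - j|), (r_k)_i = rho(i), i,j = 1..k.
Equivalently, Durbin-Levinson gives phi_{kk} iteratively:
  phi_{11} = rho(1)
  phi_{kk} = [rho(k) - sum_{j=1..k-1} phi_{k-1,j} rho(k-j)]
            / [1 - sum_{j=1..k-1} phi_{k-1,j} rho(j)],
  phi_{k,j} = phi_{k-1,j} - phi_{kk} phi_{k-1,k-j},  j = 1..k-1.
Step k = 1:
  phi_11 = rho(1) = -0.4207.
Step k = 2:
  phi_22 = [rho(2) - phi_11 rho(1)] / [1 - phi_11 rho(1)] = [0.5654 - (-0.4207)(-0.4207)] / [1 - (-0.4207)(-0.4207)]
         = 0.38841151 / 0.82301151 = 0.471939.
  Update: phi_21 = phi_11 - phi_22 phi_11 = -0.4207 - (0.471939)(-0.4207) = -0.222155.
Step k = 3:
  phi_33 = [rho(3) - phi_21 rho(2) - phi_22 rho(1)] / [1 - phi_21 rho(1) - phi_22 rho(2)]
    numerator   = -0.5832 - (-0.222155)(0.5654) - (0.471939)(-0.4207) = -0.25904861
    denominator = 1 - (-0.222155)(-0.4207) - (0.471939)(0.5654) = 0.63970484
  phi_33 = -0.25904861 / 0.63970484 = -0.405.
Therefore phi_{33} = -0.4050.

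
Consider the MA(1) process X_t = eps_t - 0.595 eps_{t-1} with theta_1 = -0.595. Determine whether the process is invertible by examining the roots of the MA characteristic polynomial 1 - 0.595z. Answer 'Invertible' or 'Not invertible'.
\text{Invertible}

The MA(q) characteristic polynomial is P(z) = 1 - 0.595z.
Invertibility requires all roots to lie outside the unit circle, i.e. |z| > 1 for every root.
This is linear in z: 1 + (-0.595) z = 0  =>  z = -1/(-0.595) = 1.680672,  |z| = 1.680672.
Moduli of all roots: 1.6807.
All moduli strictly greater than 1? Yes.
Verdict: Invertible.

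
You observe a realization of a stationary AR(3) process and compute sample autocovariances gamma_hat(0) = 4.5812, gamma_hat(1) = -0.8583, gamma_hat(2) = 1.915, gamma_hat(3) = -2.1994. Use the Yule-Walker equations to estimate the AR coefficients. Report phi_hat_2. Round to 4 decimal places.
\hat\phi_{2} = 0.3470

The Yule-Walker equations for an AR(p) process read, in matrix form,
  Gamma_p phi = r_p,   with   (Gamma_p)_{ij} = gamma(|i - j|),
                       (r_p)_i = gamma(i),   i,j = 1..p.
Substitute the sample gammas (Toeplitz matrix and right-hand side of size 3):
  Gamma_p = [[4.5812, -0.8583, 1.915], [-0.8583, 4.5812, -0.8583], [1.915, -0.8583, 4.5812]]
  r_p     = [-0.8583, 1.915, -2.1994]
Written out (R1..R3):
  (R1) 4.5812 phi_1 - 0.8583 phi_2 + 1.915 phi_3 = -0.8583
  (R2) -0.8583 phi_1 + 4.5812 phi_2 - 0.8583 phi_3 = 1.915
  (R3) 1.915 phi_1 - 0.8583 phi_2 + 4.5812 phi_3 = -2.1994
Gaussian elimination:
  R2 <- R2 - (-0.8583/4.5812) R1 = R2 - (-0.187353) R1:  4.420395 phi_2 - 0.49952 phi_3 = 1.754195
  R3 <- R3 - (1.915/4.5812) R1 = R3 - (0.418013) R1:  -0.49952 phi_2 + 3.780706 phi_3 = -1.84062
  R3 <- R3 - (-0.49952/4.420395) R2 = R3 - (-0.113003) R2:  3.724258 phi_3 = -1.64239
Back-substitution:
  phi_hat_3 = -1.64239 / 3.724258 = -0.440998
  phi_hat_2 = (1.754195 - (-0.49952)(-0.440998)) / 4.420395 = 0.347007
  phi_hat_1 = (-0.8583 - (-0.8583)(0.347007) - (1.915)(-0.440998)) / 4.5812 = 0.062003
So phi_hat = [0.0620, 0.3470, -0.4410].
Therefore phi_hat_2 = 0.3470.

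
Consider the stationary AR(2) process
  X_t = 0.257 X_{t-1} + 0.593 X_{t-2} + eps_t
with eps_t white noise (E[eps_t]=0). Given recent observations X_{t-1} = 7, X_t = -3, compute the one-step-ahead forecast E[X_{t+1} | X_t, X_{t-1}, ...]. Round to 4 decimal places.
E[X_{t+1} \mid \mathcal F_t] = 3.3800

For an AR(p) model X_t = c + sum_i phi_i X_{t-i} + eps_t, the
one-step-ahead conditional mean is
  E[X_{t+1} | X_t, ...] = c + sum_i phi_i X_{t+1-i}.
Substitute known values:
  E[X_{t+1} | ...] = (0.257) * (-3) + (0.593) * (7)
                   = 3.3800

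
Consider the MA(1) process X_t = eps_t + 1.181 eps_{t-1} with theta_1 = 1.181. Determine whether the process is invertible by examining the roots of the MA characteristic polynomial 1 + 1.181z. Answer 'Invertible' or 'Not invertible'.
\text{Not invertible}

The MA(q) characteristic polynomial is P(z) = 1 + 1.181z.
Invertibility requires all roots to lie outside the unit circle, i.e. |z| > 1 for every root.
This is linear in z: 1 + (1.181) z = 0  =>  z = -1/(1.181) = -0.84674,  |z| = 0.84674.
Moduli of all roots: 0.8467.
All moduli strictly greater than 1? No.
Verdict: Not invertible.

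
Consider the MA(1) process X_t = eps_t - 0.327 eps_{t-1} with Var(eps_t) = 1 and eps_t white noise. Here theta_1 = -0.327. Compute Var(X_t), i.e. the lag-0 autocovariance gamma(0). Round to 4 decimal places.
\gamma(0) = 1.1069

For an MA(q) process X_t = eps_t + sum_i theta_i eps_{t-i} with
Var(eps_t) = sigma^2, the variance is
  gamma(0) = sigma^2 * (1 + sum_i theta_i^2).
  sum_i theta_i^2 = (-0.327)^2 = 0.106929.
  gamma(0) = 1 * (1 + 0.106929) = 1 * 1.106929 = 1.106929, which rounds to 1.1069.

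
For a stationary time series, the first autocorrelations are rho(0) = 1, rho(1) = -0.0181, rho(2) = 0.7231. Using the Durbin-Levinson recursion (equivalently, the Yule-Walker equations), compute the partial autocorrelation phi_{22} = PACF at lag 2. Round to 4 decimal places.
\phi_{22} = 0.7230

The PACF at lag k is phi_{kk}, the last component of the solution
to the Yule-Walker system G_k phi = r_k where
  (G_k)_{ij} = rho(|i - j|), (r_k)_i = rho(i), i,j = 1..k.
Equivalently, Durbin-Levinson gives phi_{kk} iteratively:
  phi_{11} = rho(1)
  phi_{kk} = [rho(k) - sum_{j=1..k-1} phi_{k-1,j} rho(k-j)]
            / [1 - sum_{j=1..k-1} phi_{k-1,j} rho(j)],
  phi_{k,j} = phi_{k-1,j} - phi_{kk} phi_{k-1,k-j},  j = 1..k-1.
Step k = 1:
  phi_11 = rho(1) = -0.0181.
Step k = 2:
  phi_22 = [rho(2) - phi_11 rho(1)] / [1 - phi_11 rho(1)] = [0.7231 - (-0.0181)(-0.0181)] / [1 - (-0.0181)(-0.0181)]
         = 0.72277239 / 0.99967239 = 0.723.
Therefore phi_{22} = 0.7230.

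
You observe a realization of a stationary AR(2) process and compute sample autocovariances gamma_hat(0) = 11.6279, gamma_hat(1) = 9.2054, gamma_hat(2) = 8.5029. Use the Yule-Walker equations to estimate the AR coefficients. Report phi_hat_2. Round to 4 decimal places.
\hat\phi_{2} = 0.2800

The Yule-Walker equations for an AR(p) process read, in matrix form,
  Gamma_p phi = r_p,   with   (Gamma_p)_{ij} = gamma(|i - j|),
                       (r_p)_i = gamma(i),   i,j = 1..p.
Substitute the sample gammas (Toeplitz matrix and right-hand side of size 2):
  Gamma_p = [[11.6279, 9.2054], [9.2054, 11.6279]]
  r_p     = [9.2054, 8.5029]
Written out:
  11.6279 phi_1 + 9.2054 phi_2 = 9.2054
  9.2054 phi_1 + 11.6279 phi_2 = 8.5029
Solve by Cramer's rule:
  det = gamma(0)^2 - gamma(1)^2 = (11.6279)^2 - (9.2054)^2 = 135.20805841 - 84.73938916 = 50.46866925
  phi_hat_1 = [gamma(1) gamma(0) - gamma(1) gamma(2)] / det = [(9.2054)(11.6279) - (9.2054)(8.5029)] / 50.46866925 = 28.766875 / 50.46866925 = 0.57
  phi_hat_2 = [gamma(0) gamma(2) - gamma(1)^2] / det = [(11.6279)(8.5029) - (9.2054)^2] / 50.46866925 = 14.13148175 / 50.46866925 = 0.28
So phi_hat = [0.5700, 0.2800].
Therefore phi_hat_2 = 0.2800.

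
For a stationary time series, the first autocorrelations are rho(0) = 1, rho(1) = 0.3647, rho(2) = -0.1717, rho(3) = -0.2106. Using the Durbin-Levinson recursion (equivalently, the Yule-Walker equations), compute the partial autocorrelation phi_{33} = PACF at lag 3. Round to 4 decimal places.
\phi_{33} = 0.0029

The PACF at lag k is phi_{kk}, the last component of the solution
to the Yule-Walker system G_k phi = r_k where
  (G_k)_{ij} = rho(|i - j|), (r_k)_i = rho(i), i,j = 1..k.
Equivalently, Durbin-Levinson gives phi_{kk} iteratively:
  phi_{11} = rho(1)
  phi_{kk} = [rho(k) - sum_{j=1..k-1} phi_{k-1,j} rho(k-j)]
            / [1 - sum_{j=1..k-1} phi_{k-1,j} rho(j)],
  phi_{k,j} = phi_{k-1,j} - phi_{kk} phi_{k-1,k-j},  j = 1..k-1.
Step k = 1:
  phi_11 = rho(1) = 0.3647.
Step k = 2:
  phi_22 = [rho(2) - phi_11 rho(1)] / [1 - phi_11 rho(1)] = [-0.1717 - (0.3647)(0.3647)] / [1 - (0.3647)(0.3647)]
         = -0.30470609 / 0.86699391 = -0.351451.
  Update: phi_21 = phi_11 - phi_22 phi_11 = 0.3647 - (-0.351451)(0.3647) = 0.492874.
Step k = 3:
  phi_33 = [rho(3) - phi_21 rho(2) - phi_22 rho(1)] / [1 - phi_21 rho(1) - phi_22 rho(2)]
    numerator   = -0.2106 - (0.492874)(-0.1717) - (-0.351451)(0.3647) = 0.00220078
    denominator = 1 - (0.492874)(0.3647) - (-0.351451)(-0.1717) = 0.75990457
  phi_33 = 0.00220078 / 0.75990457 = 0.0029.
Therefore phi_{33} = 0.0029.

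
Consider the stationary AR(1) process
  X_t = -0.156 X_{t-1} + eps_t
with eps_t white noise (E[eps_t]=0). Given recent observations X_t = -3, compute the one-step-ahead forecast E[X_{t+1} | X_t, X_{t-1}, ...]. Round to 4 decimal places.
E[X_{t+1} \mid \mathcal F_t] = 0.4680

For an AR(p) model X_t = c + sum_i phi_i X_{t-i} + eps_t, the
one-step-ahead conditional mean is
  E[X_{t+1} | X_t, ...] = c + sum_i phi_i X_{t+1-i}.
Substitute known values:
  E[X_{t+1} | ...] = (-0.156) * (-3)
                   = 0.4680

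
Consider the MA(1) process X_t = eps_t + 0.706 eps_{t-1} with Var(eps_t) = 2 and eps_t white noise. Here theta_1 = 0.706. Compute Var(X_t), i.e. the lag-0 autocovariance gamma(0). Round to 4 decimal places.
\gamma(0) = 2.9969

For an MA(q) process X_t = eps_t + sum_i theta_i eps_{t-i} with
Var(eps_t) = sigma^2, the variance is
  gamma(0) = sigma^2 * (1 + sum_i theta_i^2).
  sum_i theta_i^2 = (0.706)^2 = 0.498436.
  gamma(0) = 2 * (1 + 0.498436) = 2 * 1.498436 = 2.996872, which rounds to 2.9969.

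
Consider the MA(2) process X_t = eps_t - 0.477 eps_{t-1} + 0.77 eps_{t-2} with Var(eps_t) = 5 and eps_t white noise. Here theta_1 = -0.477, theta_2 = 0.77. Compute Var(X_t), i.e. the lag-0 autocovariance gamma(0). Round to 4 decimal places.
\gamma(0) = 9.1021

For an MA(q) process X_t = eps_t + sum_i theta_i eps_{t-i} with
Var(eps_t) = sigma^2, the variance is
  gamma(0) = sigma^2 * (1 + sum_i theta_i^2).
  sum_i theta_i^2 = (-0.477)^2 + (0.77)^2 = 0.227529 + 0.5929 = 0.820429.
  gamma(0) = 5 * (1 + 0.820429) = 5 * 1.820429 = 9.102145, which rounds to 9.1021.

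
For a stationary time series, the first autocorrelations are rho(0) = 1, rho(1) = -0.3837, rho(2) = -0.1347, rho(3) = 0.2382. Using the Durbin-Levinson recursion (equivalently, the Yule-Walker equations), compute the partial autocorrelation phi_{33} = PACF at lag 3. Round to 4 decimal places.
\phi_{33} = 0.0561

The PACF at lag k is phi_{kk}, the last component of the solution
to the Yule-Walker system G_k phi = r_k where
  (G_k)_{ij} = rho(|i - j|), (r_k)_i = rho(i), i,j = 1..k.
Equivalently, Durbin-Levinson gives phi_{kk} iteratively:
  phi_{11} = rho(1)
  phi_{kk} = [rho(k) - sum_{j=1..k-1} phi_{k-1,j} rho(k-j)]
            / [1 - sum_{j=1..k-1} phi_{k-1,j} rho(j)],
  phi_{k,j} = phi_{k-1,j} - phi_{kk} phi_{k-1,k-j},  j = 1..k-1.
Step k = 1:
  phi_11 = rho(1) = -0.3837.
Step k = 2:
  phi_22 = [rho(2) - phi_11 rho(1)] / [1 - phi_11 rho(1)] = [-0.1347 - (-0.3837)(-0.3837)] / [1 - (-0.3837)(-0.3837)]
         = -0.28192569 / 0.85277431 = -0.330598.
  Update: phi_21 = phi_11 - phi_22 phi_11 = -0.3837 - (-0.330598)(-0.3837) = -0.510551.
Step k = 3:
  phi_33 = [rho(3) - phi_21 rho(2) - phi_22 rho(1)] / [1 - phi_21 rho(1) - phi_22 rho(2)]
    numerator   = 0.2382 - (-0.510551)(-0.1347) - (-0.330598)(-0.3837) = 0.04257829
    denominator = 1 - (-0.510551)(-0.3837) - (-0.330598)(-0.1347) = 0.75957017
  phi_33 = 0.04257829 / 0.75957017 = 0.0561.
Therefore phi_{33} = 0.0561.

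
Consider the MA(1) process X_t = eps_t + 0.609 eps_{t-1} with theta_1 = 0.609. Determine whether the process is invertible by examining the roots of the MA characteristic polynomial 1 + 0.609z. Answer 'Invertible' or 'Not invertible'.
\text{Invertible}

The MA(q) characteristic polynomial is P(z) = 1 + 0.609z.
Invertibility requires all roots to lie outside the unit circle, i.e. |z| > 1 for every root.
This is linear in z: 1 + (0.609) z = 0  =>  z = -1/(0.609) = -1.642036,  |z| = 1.642036.
Moduli of all roots: 1.6420.
All moduli strictly greater than 1? Yes.
Verdict: Invertible.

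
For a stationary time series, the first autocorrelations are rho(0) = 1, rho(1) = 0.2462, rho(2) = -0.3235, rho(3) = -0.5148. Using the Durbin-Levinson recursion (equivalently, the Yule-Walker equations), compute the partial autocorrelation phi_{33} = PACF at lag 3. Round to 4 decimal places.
\phi_{33} = -0.3859

The PACF at lag k is phi_{kk}, the last component of the solution
to the Yule-Walker system G_k phi = r_k where
  (G_k)_{ij} = rho(|i - j|), (r_k)_i = rho(i), i,j = 1..k.
Equivalently, Durbin-Levinson gives phi_{kk} iteratively:
  phi_{11} = rho(1)
  phi_{kk} = [rho(k) - sum_{j=1..k-1} phi_{k-1,j} rho(k-j)]
            / [1 - sum_{j=1..k-1} phi_{k-1,j} rho(j)],
  phi_{k,j} = phi_{k-1,j} - phi_{kk} phi_{k-1,k-j},  j = 1..k-1.
Step k = 1:
  phi_11 = rho(1) = 0.2462.
Step k = 2:
  phi_22 = [rho(2) - phi_11 rho(1)] / [1 - phi_11 rho(1)] = [-0.3235 - (0.2462)(0.2462)] / [1 - (0.2462)(0.2462)]
         = -0.38411444 / 0.93938556 = -0.4089.
  Update: phi_21 = phi_11 - phi_22 phi_11 = 0.2462 - (-0.4089)(0.2462) = 0.346871.
Step k = 3:
  phi_33 = [rho(3) - phi_21 rho(2) - phi_22 rho(1)] / [1 - phi_21 rho(1) - phi_22 rho(2)]
    numerator   = -0.5148 - (0.346871)(-0.3235) - (-0.4089)(0.2462) = -0.3019161
    denominator = 1 - (0.346871)(0.2462) - (-0.4089)(-0.3235) = 0.78232129
  phi_33 = -0.3019161 / 0.78232129 = -0.3859.
Therefore phi_{33} = -0.3859.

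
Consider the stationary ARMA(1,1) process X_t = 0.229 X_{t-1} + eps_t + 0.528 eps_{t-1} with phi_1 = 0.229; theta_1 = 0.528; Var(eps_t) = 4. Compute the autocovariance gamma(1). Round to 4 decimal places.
\gamma(1) = 3.5820

Multiply the model equation by X_{t-k} and take expectations. With theta_0 = psi_0 = 1 and psi_j the MA(infinity) weights, this gives
  gamma(k) - sum_i phi_i gamma(k-i) = c_k,
  c_k = sigma^2 * sum_{j=k..q} theta_j psi_{j-k}   (c_k = 0 for k > q),
using gamma(-m) = gamma(m).
psi-weights needed (psi_j = theta_j + sum_i phi_i psi_{j-i}):
  psi_1 = theta_1 + phi_1 = 0.528 + (0.229) = 0.757
Right-hand sides:
  c_0 = sigma^2 (1 + theta_1 psi_1) = 4 * (1 + (0.528)(0.757)) = 4 * 1.399696 = 5.598784
  c_1 = sigma^2 theta_1 = 4 * (0.528) = 2.112
  c_2 = 0
Equations for k = 0 and k = 1 (AR order 1):
  gamma(0) = phi_1 gamma(1) + c_0
  gamma(1) = phi_1 gamma(0) + c_1
Substituting the second into the first: gamma(0) (1 - phi_1^2) = c_0 + phi_1 c_1, so
  gamma(0) = (c_0 + phi_1 c_1) / (1 - phi_1^2) = (5.598784 + (0.229)(2.112)) / (1 - (0.229)^2) = 6.082432 / 0.947559 = 6.419054.
  gamma(1) = phi_1 gamma(0) + c_1 = (0.229)(6.419054) + (2.112) = 3.581963.
Therefore gamma(1) = 3.5820 (to 4 decimal places).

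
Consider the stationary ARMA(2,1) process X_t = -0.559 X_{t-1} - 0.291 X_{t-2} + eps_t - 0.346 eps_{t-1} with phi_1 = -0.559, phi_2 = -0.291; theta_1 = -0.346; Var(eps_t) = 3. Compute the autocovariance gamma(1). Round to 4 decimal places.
\gamma(1) = -3.2831

Multiply the model equation by X_{t-k} and take expectations. With theta_0 = psi_0 = 1 and psi_j the MA(infinity) weights, this gives
  gamma(k) - sum_i phi_i gamma(k-i) = c_k,
  c_k = sigma^2 * sum_{j=k..q} theta_j psi_{j-k}   (c_k = 0 for k > q),
using gamma(-m) = gamma(m).
psi-weights needed (psi_j = theta_j + sum_i phi_i psi_{j-i}):
  psi_1 = theta_1 + phi_1 = -0.346 + (-0.559) = -0.905
Right-hand sides:
  c_0 = sigma^2 (1 + theta_1 psi_1) = 3 * (1 + (-0.346)(-0.905)) = 3 * 1.31313 = 3.93939
  c_1 = sigma^2 theta_1 = 3 * (-0.346) = -1.038
  c_2 = 0
Equations for k = 0, 1, 2 (AR order 2, c_2 = 0):
  (E0) gamma(0) = phi_1 gamma(1) + phi_2 gamma(2) + c_0
  (E1) gamma(1) = phi_1 gamma(0) + phi_2 gamma(1) + c_1
  (E2) gamma(2) = phi_1 gamma(1) + phi_2 gamma(0)
From (E1): gamma(1) = A gamma(0) + B with
  A = phi_1 / (1 - phi_2) = -0.559 / 1.291 = -0.432998,   B = c_1 / (1 - phi_2) = -1.038 / 1.291 = -0.804028.
Insert (E2) into (E0): gamma(0) (1 - phi_2^2) = phi_1 (1 + phi_2) gamma(1) + c_0.
  phi_1 (1 + phi_2) = (-0.559)(0.709) = -0.396331,   1 - phi_2^2 = 0.915319.
Replace gamma(1) by A gamma(0) + B and collect gamma(0):
  gamma(0) [0.915319 - (-0.396331)(-0.432998)] = (-0.396331)(-0.804028) + 3.93939
  gamma(0) * 0.743709 = 4.258051
  gamma(0) = 4.258051 / 0.743709 = 5.72543.
  gamma(1) = A gamma(0) + B = (-0.432998)(5.72543) + (-0.804028) = -3.283126.
Therefore gamma(1) = -3.2831 (to 4 decimal places).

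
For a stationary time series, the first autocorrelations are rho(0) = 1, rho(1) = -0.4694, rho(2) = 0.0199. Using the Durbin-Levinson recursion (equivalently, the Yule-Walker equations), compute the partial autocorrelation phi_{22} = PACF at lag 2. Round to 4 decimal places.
\phi_{22} = -0.2571

The PACF at lag k is phi_{kk}, the last component of the solution
to the Yule-Walker system G_k phi = r_k where
  (G_k)_{ij} = rho(|i - j|), (r_k)_i = rho(i), i,j = 1..k.
Equivalently, Durbin-Levinson gives phi_{kk} iteratively:
  phi_{11} = rho(1)
  phi_{kk} = [rho(k) - sum_{j=1..k-1} phi_{k-1,j} rho(k-j)]
            / [1 - sum_{j=1..k-1} phi_{k-1,j} rho(j)],
  phi_{k,j} = phi_{k-1,j} - phi_{kk} phi_{k-1,k-j},  j = 1..k-1.
Step k = 1:
  phi_11 = rho(1) = -0.4694.
Step k = 2:
  phi_22 = [rho(2) - phi_11 rho(1)] / [1 - phi_11 rho(1)] = [0.0199 - (-0.4694)(-0.4694)] / [1 - (-0.4694)(-0.4694)]
         = -0.20043636 / 0.77966364 = -0.2571.
Therefore phi_{22} = -0.2571.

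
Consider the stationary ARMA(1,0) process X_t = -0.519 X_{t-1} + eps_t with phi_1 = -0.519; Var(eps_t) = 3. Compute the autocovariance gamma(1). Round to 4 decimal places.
\gamma(1) = -2.1310

Multiply the model equation by X_{t-k} and take expectations. With theta_0 = psi_0 = 1 and psi_j the MA(infinity) weights, this gives
  gamma(k) - sum_i phi_i gamma(k-i) = c_k,
  c_k = sigma^2 * sum_{j=k..q} theta_j psi_{j-k}   (c_k = 0 for k > q),
using gamma(-m) = gamma(m).
Pure AR (q = 0): c_0 = sigma^2 = 3, c_k = 0 for k >= 1.
Equations for k = 0 and k = 1 (AR order 1):
  gamma(0) = phi_1 gamma(1) + c_0
  gamma(1) = phi_1 gamma(0) + c_1
Substituting the second into the first: gamma(0) (1 - phi_1^2) = c_0 + phi_1 c_1, so
  gamma(0) = c_0 / (1 - phi_1^2) = 3 / (1 - (-0.519)^2) = 3 / 0.730639 = 4.105995.
  gamma(1) = phi_1 gamma(0) = (-0.519)(4.105995) = -2.131011.
Therefore gamma(1) = -2.1310 (to 4 decimal places).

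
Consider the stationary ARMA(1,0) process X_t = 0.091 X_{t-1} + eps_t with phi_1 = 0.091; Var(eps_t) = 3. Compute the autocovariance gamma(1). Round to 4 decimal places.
\gamma(1) = 0.2753

Multiply the model equation by X_{t-k} and take expectations. With theta_0 = psi_0 = 1 and psi_j the MA(infinity) weights, this gives
  gamma(k) - sum_i phi_i gamma(k-i) = c_k,
  c_k = sigma^2 * sum_{j=k..q} theta_j psi_{j-k}   (c_k = 0 for k > q),
using gamma(-m) = gamma(m).
Pure AR (q = 0): c_0 = sigma^2 = 3, c_k = 0 for k >= 1.
Equations for k = 0 and k = 1 (AR order 1):
  gamma(0) = phi_1 gamma(1) + c_0
  gamma(1) = phi_1 gamma(0) + c_1
Substituting the second into the first: gamma(0) (1 - phi_1^2) = c_0 + phi_1 c_1, so
  gamma(0) = c_0 / (1 - phi_1^2) = 3 / (1 - (0.091)^2) = 3 / 0.991719 = 3.02505.
  gamma(1) = phi_1 gamma(0) = (0.091)(3.02505) = 0.27528.
Therefore gamma(1) = 0.2753 (to 4 decimal places).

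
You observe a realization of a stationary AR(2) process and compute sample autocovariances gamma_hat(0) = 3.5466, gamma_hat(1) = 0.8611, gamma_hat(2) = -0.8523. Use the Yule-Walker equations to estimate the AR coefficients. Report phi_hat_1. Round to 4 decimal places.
\hat\phi_{1} = 0.3200

The Yule-Walker equations for an AR(p) process read, in matrix form,
  Gamma_p phi = r_p,   with   (Gamma_p)_{ij} = gamma(|i - j|),
                       (r_p)_i = gamma(i),   i,j = 1..p.
Substitute the sample gammas (Toeplitz matrix and right-hand side of size 2):
  Gamma_p = [[3.5466, 0.8611], [0.8611, 3.5466]]
  r_p     = [0.8611, -0.8523]
Written out:
  3.5466 phi_1 + 0.8611 phi_2 = 0.8611
  0.8611 phi_1 + 3.5466 phi_2 = -0.8523
Solve by Cramer's rule:
  det = gamma(0)^2 - gamma(1)^2 = (3.5466)^2 - (0.8611)^2 = 12.57837156 - 0.74149321 = 11.83687835
  phi_hat_1 = [gamma(1) gamma(0) - gamma(1) gamma(2)] / det = [(0.8611)(3.5466) - (0.8611)(-0.8523)] / 11.83687835 = 3.78789279 / 11.83687835 = 0.32
  phi_hat_2 = [gamma(0) gamma(2) - gamma(1)^2] / det = [(3.5466)(-0.8523) - (0.8611)^2] / 11.83687835 = -3.76426039 / 11.83687835 = -0.318
So phi_hat = [0.3200, -0.3180].
Therefore phi_hat_1 = 0.3200.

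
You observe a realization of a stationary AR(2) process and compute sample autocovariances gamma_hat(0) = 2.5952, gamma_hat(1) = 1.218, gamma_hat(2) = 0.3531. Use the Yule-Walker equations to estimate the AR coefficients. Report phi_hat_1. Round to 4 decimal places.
\hat\phi_{1} = 0.5200

The Yule-Walker equations for an AR(p) process read, in matrix form,
  Gamma_p phi = r_p,   with   (Gamma_p)_{ij} = gamma(|i - j|),
                       (r_p)_i = gamma(i),   i,j = 1..p.
Substitute the sample gammas (Toeplitz matrix and right-hand side of size 2):
  Gamma_p = [[2.5952, 1.218], [1.218, 2.5952]]
  r_p     = [1.218, 0.3531]
Written out:
  2.5952 phi_1 + 1.218 phi_2 = 1.218
  1.218 phi_1 + 2.5952 phi_2 = 0.3531
Solve by Cramer's rule:
  det = gamma(0)^2 - gamma(1)^2 = (2.5952)^2 - (1.218)^2 = 6.73506304 - 1.483524 = 5.25153904
  phi_hat_1 = [gamma(1) gamma(0) - gamma(1) gamma(2)] / det = [(1.218)(2.5952) - (1.218)(0.3531)] / 5.25153904 = 2.7308778 / 5.25153904 = 0.52
  phi_hat_2 = [gamma(0) gamma(2) - gamma(1)^2] / det = [(2.5952)(0.3531) - (1.218)^2] / 5.25153904 = -0.56715888 / 5.25153904 = -0.108
So phi_hat = [0.5200, -0.1080].
Therefore phi_hat_1 = 0.5200.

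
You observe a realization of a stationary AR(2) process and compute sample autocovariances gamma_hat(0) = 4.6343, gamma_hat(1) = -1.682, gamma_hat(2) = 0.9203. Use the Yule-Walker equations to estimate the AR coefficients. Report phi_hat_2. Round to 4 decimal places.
\hat\phi_{2} = 0.0770

The Yule-Walker equations for an AR(p) process read, in matrix form,
  Gamma_p phi = r_p,   with   (Gamma_p)_{ij} = gamma(|i - j|),
                       (r_p)_i = gamma(i),   i,j = 1..p.
Substitute the sample gammas (Toeplitz matrix and right-hand side of size 2):
  Gamma_p = [[4.6343, -1.682], [-1.682, 4.6343]]
  r_p     = [-1.682, 0.9203]
Written out:
  4.6343 phi_1 - 1.682 phi_2 = -1.682
  -1.682 phi_1 + 4.6343 phi_2 = 0.9203
Solve by Cramer's rule:
  det = gamma(0)^2 - gamma(1)^2 = (4.6343)^2 - (-1.682)^2 = 21.47673649 - 2.829124 = 18.64761249
  phi_hat_1 = [gamma(1) gamma(0) - gamma(1) gamma(2)] / det = [(-1.682)(4.6343) - (-1.682)(0.9203)] / 18.64761249 = -6.246948 / 18.64761249 = -0.335
  phi_hat_2 = [gamma(0) gamma(2) - gamma(1)^2] / det = [(4.6343)(0.9203) - (-1.682)^2] / 18.64761249 = 1.43582229 / 18.64761249 = 0.077
So phi_hat = [-0.3350, 0.0770].
Therefore phi_hat_2 = 0.0770.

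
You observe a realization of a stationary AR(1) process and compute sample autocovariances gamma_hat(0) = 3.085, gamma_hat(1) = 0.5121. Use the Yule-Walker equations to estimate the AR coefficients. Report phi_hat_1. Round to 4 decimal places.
\hat\phi_{1} = 0.1660

The Yule-Walker equations for an AR(p) process read, in matrix form,
  Gamma_p phi = r_p,   with   (Gamma_p)_{ij} = gamma(|i - j|),
                       (r_p)_i = gamma(i),   i,j = 1..p.
Substitute the sample gammas (Toeplitz matrix and right-hand side of size 1):
  Gamma_p = [[3.085]]
  r_p     = [0.5121]
With p = 1 this is the single equation gamma(0) phi_1 = gamma(1):
  phi_hat_1 = gamma(1) / gamma(0) = 0.5121 / 3.085 = 0.1660.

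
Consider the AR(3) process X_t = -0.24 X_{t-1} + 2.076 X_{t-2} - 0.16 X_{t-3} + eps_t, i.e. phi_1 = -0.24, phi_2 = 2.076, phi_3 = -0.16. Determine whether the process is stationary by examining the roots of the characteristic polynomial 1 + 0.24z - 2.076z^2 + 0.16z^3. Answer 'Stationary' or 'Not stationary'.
\text{Not stationary}

The AR(p) characteristic polynomial is P(z) = 1 + 0.24z - 2.076z^2 + 0.16z^3.
Stationarity requires all roots to lie outside the unit circle, i.e. |z| > 1 for every root.
Degree 3: look for a simple real root z0 first, then factor out (1 - z/z0) and solve the remaining quadratic.
Testing z0 = -0.625: P(-0.625) = 1 + (0.24)(-0.625) + (-2.076)(-0.625)^2 + (0.16)(-0.625)^3
  = 1 + (-0.15) + (-0.810937) + (-0.039062) = 0.  So z_0 = -0.625 is a root, |z_0| = 0.625.
Divide out the factor (1 + 1.6 z) = (1 - z/z0) (since 1/z0 = -1.6):
  P(z) = (1 + 1.6 z)(1 + (-1.36) z + (0.1) z^2)
  [check: z-coef -1.36 - (-1.6) = 0.24; z^2-coef 0.1 - (-1.6)(-1.36) = -2.076; z^3-coef -(-1.6)(0.1) = 0.16.]
Remaining roots from the quadratic factor 1 + (-1.36) z + (0.1) z^2:
  Set 1 + (-1.36) z + (0.1) z^2 = 0, i.e. a z^2 + b z + c = 0 with a = 0.1, b = -1.36, c = 1.
  Discriminant D = b^2 - 4ac = (-1.36)^2 - 4*(0.1)*1 = 1.8496 - (0.4) = 1.4496.
  D >= 0, so the roots are real: z = (-b +/- sqrt(D)) / (2a) = (1.36 +/- 1.203993) / (0.2).
    z_1 = (1.36 + 1.203993) / (0.2) = 12.82,   |z_1| = 12.82.
    z_2 = (1.36 - 1.203993) / (0.2) = 0.78,   |z_2| = 0.78.
Moduli of all roots: 0.6250, 12.8200, 0.7800.
All moduli strictly greater than 1? No.
Verdict: Not stationary.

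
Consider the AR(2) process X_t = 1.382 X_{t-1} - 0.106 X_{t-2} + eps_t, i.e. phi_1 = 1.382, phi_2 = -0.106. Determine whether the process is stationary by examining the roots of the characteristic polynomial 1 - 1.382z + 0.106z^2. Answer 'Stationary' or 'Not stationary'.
\text{Not stationary}

The AR(p) characteristic polynomial is P(z) = 1 - 1.382z + 0.106z^2.
Stationarity requires all roots to lie outside the unit circle, i.e. |z| > 1 for every root.
Set 1 + (-1.382) z + (0.106) z^2 = 0, i.e. a z^2 + b z + c = 0 with a = 0.106, b = -1.382, c = 1.
Discriminant D = b^2 - 4ac = (-1.382)^2 - 4*(0.106)*1 = 1.909924 - (0.424) = 1.485924.
D >= 0, so the roots are real: z = (-b +/- sqrt(D)) / (2a) = (1.382 +/- 1.218985) / (0.212).
  z_1 = (1.382 + 1.218985) / (0.212) = 12.2688,   |z_1| = 12.2688.
  z_2 = (1.382 - 1.218985) / (0.212) = 0.7689,   |z_2| = 0.7689.
Moduli of all roots: 12.2688, 0.7689.
All moduli strictly greater than 1? No.
Verdict: Not stationary.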